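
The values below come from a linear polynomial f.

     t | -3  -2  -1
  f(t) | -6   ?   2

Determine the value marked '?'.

-2

On equispaced nodes a degree-1 polynomial has vanishing second forward difference, so
  f(-3) - 2·f(-2) + f(-1) = 0.
Substituting the known values and solving for f(-2):
  -2·f(-2) = 4
  f(-2) = -2.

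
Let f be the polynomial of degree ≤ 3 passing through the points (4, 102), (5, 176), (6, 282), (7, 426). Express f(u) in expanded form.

Using the Lagrange interpolation formula with nodes 4, 5, 6, 7:
  L_0(u) = (u - 5)(u - 6)(u - 7) / -6
  L_1(u) = (u - 4)(u - 6)(u - 7) / 2
  L_2(u) = (u - 4)(u - 5)(u - 7) / -2
  L_3(u) = (u - 4)(u - 5)(u - 6) / 6
Then f(u) = 102·L_0(u) + 176·L_1(u) + 282·L_2(u) + 426·L_3(u).
Expanding and collecting terms gives f(u) = u^3 + u^2 + 4u + 6.
Check: f(4) = 102. ✓

f(u) = u^3 + u^2 + 4u + 6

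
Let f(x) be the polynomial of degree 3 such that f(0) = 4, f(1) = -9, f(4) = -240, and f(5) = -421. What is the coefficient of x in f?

Write f(x) = ax^3 + bx^2 + cx + d. Substituting each data point gives a linear system:
  d = 4
  a + b + c + d = -9
  64a + 16b + 4c + d = -240
  125a + 25b + 5c + d = -421
Solving the system yields a = -2, b = -6, c = -5, d = 4.
So f(x) = -2x^3 - 6x^2 - 5x + 4.
The coefficient of x is -5.

-5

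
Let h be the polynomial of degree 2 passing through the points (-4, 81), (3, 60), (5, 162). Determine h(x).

Write h(x) = ax^2 + bx + c. Substituting each data point gives a linear system:
  16a - 4b + c = 81
  9a + 3b + c = 60
  25a + 5b + c = 162
Solving the system yields a = 6, b = 3, c = -3.
So h(x) = 6x² + 3x - 3.
Check: h(3) = 60. ✓

h(x) = 6x^2 + 3x - 3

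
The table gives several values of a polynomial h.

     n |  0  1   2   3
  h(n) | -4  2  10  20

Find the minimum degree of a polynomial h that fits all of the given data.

Forward differences of the values at n = 0, 1, 2, 3:
  h  : -4  2  10  20
  Δ  : 6  8  10
  Δ^2: 2  2
  Δ^3: 0
The second differences are constant (2) and nonzero, while all higher differences vanish, so the minimal degree is 2.

2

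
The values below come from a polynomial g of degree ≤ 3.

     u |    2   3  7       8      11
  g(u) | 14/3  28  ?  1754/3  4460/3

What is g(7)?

The 4 known points determine the degree-3 polynomial uniquely.
Write g(u) = au^3 + bu^2 + cu + d. Substituting each data point gives a linear system:
  8a + 4b + 2c + d = 14/3
  27a + 9b + 3c + d = 28
  512a + 64b + 8c + d = 1754/3
  1331a + 121b + 11c + d = 4460/3
Solving the system yields a = 1, b = 5/3, c = -4, d = -2.
So g(u) = u^3 + (5/3)u^2 - 4u - 2.
Then g(7) = 1184/3.

1184/3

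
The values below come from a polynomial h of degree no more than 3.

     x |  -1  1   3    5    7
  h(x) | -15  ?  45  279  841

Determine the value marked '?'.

On equispaced nodes a degree-3 polynomial has vanishing fourth forward difference, so
  h(-1) - 4·h(1) + 6·h(3) - 4·h(5) + h(7) = 0.
Substituting the known values and solving for h(1):
  -4·h(1) = 20
  h(1) = -5.

-5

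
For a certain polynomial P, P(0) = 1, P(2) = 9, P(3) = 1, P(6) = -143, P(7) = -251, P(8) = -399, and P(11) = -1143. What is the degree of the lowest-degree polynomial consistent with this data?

Divided differences on the nodes 0, 2, 3, 6, 7, 8, 11:
  order 0: 1  9  1  -143  -251  -399  -1143
  order 1: 4  -8  -48  -108  -148  -248
  order 2: -4  -10  -15  -20  -25
  order 3: -1  -1  -1  -1
  order 4: 0  0  0
  order 5: 0  0
  order 6: 0
The order-3 divided differences are all -1 (nonzero) and every higher order vanishes, so the data lies on a polynomial of degree exactly 3.

3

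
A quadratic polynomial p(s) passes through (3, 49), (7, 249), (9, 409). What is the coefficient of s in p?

Write p(s) = as^2 + bs + c. Substituting each data point gives a linear system:
  9a + 3b + c = 49
  49a + 7b + c = 249
  81a + 9b + c = 409
Solving the system yields a = 5, b = 0, c = 4.
So p(s) = 5s^2 + 4.
The coefficient of s is 0.

0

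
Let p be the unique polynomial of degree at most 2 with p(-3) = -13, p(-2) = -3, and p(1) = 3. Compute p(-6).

-67

Write p(s) = as^2 + bs + c. Substituting each data point gives a linear system:
  9a - 3b + c = -13
  4a - 2b + c = -3
  a + b + c = 3
Solving the system yields a = -2, b = 0, c = 5.
So p(s) = -2s² + 5.
Then p(-6) = -67.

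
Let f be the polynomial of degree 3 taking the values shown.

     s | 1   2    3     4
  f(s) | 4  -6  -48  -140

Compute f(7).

Using the Lagrange interpolation formula with nodes 1, 2, 3, 4:
  L_0(s) = (s - 2)(s - 3)(s - 4) / -6
  L_1(s) = (s - 1)(s - 3)(s - 4) / 2
  L_2(s) = (s - 1)(s - 2)(s - 4) / -2
  L_3(s) = (s - 1)(s - 2)(s - 3) / 6
Then f(s) = 4·L_0(s) - 6·L_1(s) - 48·L_2(s) - 140·L_3(s).
Expanding and collecting terms gives f(s) = -3s³ + 2s² + 5s.
Evaluating at s = 7: f(7) = -896.

-896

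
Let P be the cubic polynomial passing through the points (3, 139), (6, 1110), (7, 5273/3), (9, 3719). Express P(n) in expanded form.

P(n) = 5n^3 + n^2 - (1/3)n - 4

Using the Lagrange interpolation formula with nodes 3, 6, 7, 9:
  L_0(n) = (n - 6)(n - 7)(n - 9) / -72
  L_1(n) = (n - 3)(n - 7)(n - 9) / 9
  L_2(n) = (n - 3)(n - 6)(n - 9) / -8
  L_3(n) = (n - 3)(n - 6)(n - 7) / 36
Then P(n) = 139·L_0(n) + 1110·L_1(n) + 5273/3·L_2(n) + 3719·L_3(n).
Expanding and collecting terms gives P(n) = 5n^3 + n^2 - (1/3)n - 4.
Check: P(9) = 3719. ✓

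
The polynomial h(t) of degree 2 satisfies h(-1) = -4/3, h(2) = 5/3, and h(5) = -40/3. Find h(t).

h(t) = -t^2 + 2t + 5/3

Write h(t) = at^2 + bt + c. Substituting each data point gives a linear system:
  a - b + c = -4/3
  4a + 2b + c = 5/3
  25a + 5b + c = -40/3
Solving the system yields a = -1, b = 2, c = 5/3.
So h(t) = -t^2 + 2t + 5/3.
Check: h(5) = -40/3. ✓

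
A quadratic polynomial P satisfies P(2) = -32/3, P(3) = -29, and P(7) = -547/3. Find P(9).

Write P(x) = ax^2 + bx + c. Substituting each data point gives a linear system:
  4a + 2b + c = -32/3
  9a + 3b + c = -29
  49a + 7b + c = -547/3
Solving the system yields a = -4, b = 5/3, c = 2.
So P(x) = -4x^2 + (5/3)x + 2.
Then P(9) = -307.

-307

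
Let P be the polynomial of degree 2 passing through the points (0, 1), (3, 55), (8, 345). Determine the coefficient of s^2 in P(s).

Write P(s) = as^2 + bs + c. Substituting each data point gives a linear system:
  c = 1
  9a + 3b + c = 55
  64a + 8b + c = 345
Solving the system yields a = 5, b = 3, c = 1.
So P(s) = 5s^2 + 3s + 1.
The leading coefficient is 5.

5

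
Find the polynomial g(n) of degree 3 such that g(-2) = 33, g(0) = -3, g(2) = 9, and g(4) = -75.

g(n) = -3n^3 + 6n^2 + 6n - 3

Write g(n) = an^3 + bn^2 + cn + d. Substituting each data point gives a linear system:
  -8a + 4b - 2c + d = 33
  d = -3
  8a + 4b + 2c + d = 9
  64a + 16b + 4c + d = -75
Solving the system yields a = -3, b = 6, c = 6, d = -3.
So g(n) = -3n^3 + 6n^2 + 6n - 3.
Check: g(0) = -3. ✓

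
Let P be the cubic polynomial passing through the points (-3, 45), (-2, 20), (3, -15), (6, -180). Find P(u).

Using the Lagrange interpolation formula with nodes -3, -2, 3, 6:
  L_0(u) = (u + 2)(u - 3)(u - 6) / -54
  L_1(u) = (u + 3)(u - 3)(u - 6) / 40
  L_2(u) = (u + 3)(u + 2)(u - 6) / -90
  L_3(u) = (u + 3)(u + 2)(u - 3) / 216
Then P(u) = 45·L_0(u) + 20·L_1(u) - 15·L_2(u) - 180·L_3(u).
Expanding and collecting terms gives P(u) = -u^3 + u^2 - u + 6.
Check: P(3) = -15. ✓

P(u) = -u^3 + u^2 - u + 6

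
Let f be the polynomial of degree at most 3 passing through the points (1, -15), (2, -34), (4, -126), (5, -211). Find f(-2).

6

Write f(n) = an^3 + bn^2 + cn + d. Substituting each data point gives a linear system:
  a + b + c + d = -15
  8a + 4b + 2c + d = -34
  64a + 16b + 4c + d = -126
  125a + 25b + 5c + d = -211
Solving the system yields a = -1, b = -2, c = -6, d = -6.
So f(n) = -n^3 - 2n^2 - 6n - 6.
Then f(-2) = 6.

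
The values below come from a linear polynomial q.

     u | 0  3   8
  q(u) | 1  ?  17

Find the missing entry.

The 2 known points determine the degree-1 polynomial uniquely.
Write q(u) = au + b. Substituting each data point gives a linear system:
  b = 1
  8a + b = 17
Solving the system yields a = 2, b = 1.
So q(u) = 2u + 1.
Then q(3) = 7.

7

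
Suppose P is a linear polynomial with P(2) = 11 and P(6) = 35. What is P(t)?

P(t) = 6t - 1

Write P(t) = at + b. Substituting each data point gives a linear system:
  2a + b = 11
  6a + b = 35
Solving the system yields a = 6, b = -1.
So P(t) = 6t - 1.
Check: P(2) = 11. ✓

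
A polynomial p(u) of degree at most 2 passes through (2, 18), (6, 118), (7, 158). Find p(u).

Write p(u) = au^2 + bu + c. Substituting each data point gives a linear system:
  4a + 2b + c = 18
  36a + 6b + c = 118
  49a + 7b + c = 158
Solving the system yields a = 3, b = 1, c = 4.
So p(u) = 3u^2 + u + 4.
Check: p(6) = 118. ✓

p(u) = 3u^2 + u + 4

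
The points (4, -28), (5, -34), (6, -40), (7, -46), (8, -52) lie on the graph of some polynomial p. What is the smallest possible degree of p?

1

Forward differences of the values at x = 4, 5, 6, 7, 8:
  p  : -28  -34  -40  -46  -52
  Δ  : -6  -6  -6  -6
  Δ^2: 0  0  0
  Δ^3: 0  0
  Δ^4: 0
The first differences are constant (-6) and nonzero, while all higher differences vanish, so the minimal degree is 1.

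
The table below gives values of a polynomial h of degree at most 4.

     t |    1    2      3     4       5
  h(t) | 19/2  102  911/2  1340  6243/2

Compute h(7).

22639/2

Write h(t) = at^4 + bt^3 + ct^2 + dt + e. Substituting each data point gives a linear system:
  a + b + c + d + e = 19/2
  16a + 8b + 4c + 2d + e = 102
  81a + 27b + 9c + 3d + e = 911/2
  256a + 64b + 16c + 4d + e = 1340
  625a + 125b + 25c + 5d + e = 6243/2
Solving the system yields a = 4, b = 5, c = 1/2, d = -4, e = 4.
So h(t) = 4t⁴ + 5t³ + (1/2)t² - 4t + 4.
Then h(7) = 22639/2.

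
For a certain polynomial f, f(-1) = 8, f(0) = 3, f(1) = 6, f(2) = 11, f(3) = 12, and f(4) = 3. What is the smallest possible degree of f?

3

Forward differences of the values at u = -1, 0, 1, 2, 3, 4:
  f  : 8  3  6  11  12  3
  Δ  : -5  3  5  1  -9
  Δ^2: 8  2  -4  -10
  Δ^3: -6  -6  -6
  Δ^4: 0  0
  Δ^5: 0
The third differences are constant (-6) and nonzero, while all higher differences vanish, so the minimal degree is 3.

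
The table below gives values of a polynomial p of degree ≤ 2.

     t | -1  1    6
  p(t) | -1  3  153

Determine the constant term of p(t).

Write p(t) = at^2 + bt + c. Substituting each data point gives a linear system:
  a - b + c = -1
  a + b + c = 3
  36a + 6b + c = 153
Solving the system yields a = 4, b = 2, c = -3.
So p(t) = 4t² + 2t - 3.
The constant term is -3.

-3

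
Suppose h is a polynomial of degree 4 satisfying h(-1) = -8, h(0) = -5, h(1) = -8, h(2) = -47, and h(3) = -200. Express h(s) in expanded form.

Write h(s) = as^4 + bs^3 + cs^2 + ds + e. Substituting each data point gives a linear system:
  a - b + c - d + e = -8
  e = -5
  a + b + c + d + e = -8
  16a + 8b + 4c + 2d + e = -47
  81a + 27b + 9c + 3d + e = -200
Solving the system yields a = -2, b = -1, c = -1, d = 1, e = -5.
So h(s) = -2s^4 - s^3 - s^2 + s - 5.
Check: h(1) = -8. ✓

h(s) = -2s^4 - s^3 - s^2 + s - 5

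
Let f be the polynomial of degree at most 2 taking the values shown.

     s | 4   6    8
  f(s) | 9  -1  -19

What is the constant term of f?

5

Write f(s) = as^2 + bs + c. Substituting each data point gives a linear system:
  16a + 4b + c = 9
  36a + 6b + c = -1
  64a + 8b + c = -19
Solving the system yields a = -1, b = 5, c = 5.
So f(s) = -s^2 + 5s + 5.
The constant term is 5.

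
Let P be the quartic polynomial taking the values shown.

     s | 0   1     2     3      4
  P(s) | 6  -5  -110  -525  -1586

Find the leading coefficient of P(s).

Write P(s) = as^4 + bs^3 + cs^2 + ds + e. Substituting each data point gives a linear system:
  e = 6
  a + b + c + d + e = -5
  16a + 8b + 4c + 2d + e = -110
  81a + 27b + 9c + 3d + e = -525
  256a + 64b + 16c + 4d + e = -1586
Solving the system yields a = -5, b = -6, c = 6, d = -6, e = 6.
So P(s) = -5s^4 - 6s^3 + 6s^2 - 6s + 6.
The leading coefficient is -5.

-5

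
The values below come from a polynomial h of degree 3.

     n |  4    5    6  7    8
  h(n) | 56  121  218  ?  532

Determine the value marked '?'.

353

On equispaced nodes a degree-3 polynomial has vanishing fourth forward difference, so
  h(4) - 4·h(5) + 6·h(6) - 4·h(7) + h(8) = 0.
Substituting the known values and solving for h(7):
  -4·h(7) = -1412
  h(7) = 353.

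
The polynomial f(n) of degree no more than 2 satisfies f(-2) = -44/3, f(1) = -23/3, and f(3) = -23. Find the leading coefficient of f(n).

Write f(n) = an^2 + bn + c. Substituting each data point gives a linear system:
  4a - 2b + c = -44/3
  a + b + c = -23/3
  9a + 3b + c = -23
Solving the system yields a = -2, b = 1/3, c = -6.
So f(n) = -2n^2 + (1/3)n - 6.
The leading coefficient is -2.

-2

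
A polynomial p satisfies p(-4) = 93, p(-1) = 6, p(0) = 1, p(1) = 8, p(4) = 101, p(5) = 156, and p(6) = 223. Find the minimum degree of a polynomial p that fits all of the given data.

Divided differences on the nodes -4, -1, 0, 1, 4, 5, 6:
  order 0: 93  6  1  8  101  156  223
  order 1: -29  -5  7  31  55  67
  order 2: 6  6  6  6  6
  order 3: 0  0  0  0
  order 4: 0  0  0
  order 5: 0  0
  order 6: 0
The order-2 divided differences are all 6 (nonzero) and every higher order vanishes, so the data lies on a polynomial of degree exactly 2.

2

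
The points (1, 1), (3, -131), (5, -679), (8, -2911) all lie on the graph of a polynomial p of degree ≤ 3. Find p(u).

Write p(u) = au^3 + bu^2 + cu + d. Substituting each data point gives a linear system:
  a + b + c + d = 1
  27a + 9b + 3c + d = -131
  125a + 25b + 5c + d = -679
  512a + 64b + 8c + d = -2911
Solving the system yields a = -6, b = 2, c = 4, d = 1.
So p(u) = -6u^3 + 2u^2 + 4u + 1.
Check: p(1) = 1. ✓

p(u) = -6u^3 + 2u^2 + 4u + 1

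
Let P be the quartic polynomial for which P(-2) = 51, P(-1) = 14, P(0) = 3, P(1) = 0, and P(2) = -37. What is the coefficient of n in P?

-2

Write P(n) = an^4 + bn^3 + cn^2 + dn + e. Substituting each data point gives a linear system:
  16a - 8b + 4c - 2d + e = 51
  a - b + c - d + e = 14
  e = 3
  a + b + c + d + e = 0
  16a + 8b + 4c + 2d + e = -37
Solving the system yields a = -1, b = -5, c = 5, d = -2, e = 3.
So P(n) = -n^4 - 5n^3 + 5n^2 - 2n + 3.
The coefficient of n is -2.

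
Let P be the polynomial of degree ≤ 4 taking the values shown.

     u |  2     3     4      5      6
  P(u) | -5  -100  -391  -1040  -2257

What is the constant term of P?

5

Write P(u) = au^4 + bu^3 + cu^2 + du + e. Substituting each data point gives a linear system:
  16a + 8b + 4c + 2d + e = -5
  81a + 27b + 9c + 3d + e = -100
  256a + 64b + 16c + 4d + e = -391
  625a + 125b + 25c + 5d + e = -1040
  1296a + 216b + 36c + 6d + e = -2257
Solving the system yields a = -2, b = 1, c = 3, d = 1, e = 5.
So P(u) = -2u^4 + u^3 + 3u^2 + u + 5.
The constant term is 5.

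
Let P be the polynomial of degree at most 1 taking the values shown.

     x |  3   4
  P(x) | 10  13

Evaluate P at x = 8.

25

Write P(x) = ax + b. Substituting each data point gives a linear system:
  3a + b = 10
  4a + b = 13
Solving the system yields a = 3, b = 1.
So P(x) = 3x + 1.
Then P(8) = 25.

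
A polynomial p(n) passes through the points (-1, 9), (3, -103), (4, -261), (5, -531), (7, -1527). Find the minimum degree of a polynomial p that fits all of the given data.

Divided differences on the nodes -1, 3, 4, 5, 7:
  order 0: 9  -103  -261  -531  -1527
  order 1: -28  -158  -270  -498
  order 2: -26  -56  -76
  order 3: -5  -5
  order 4: 0
The order-3 divided differences are all -5 (nonzero) and every higher order vanishes, so the data lies on a polynomial of degree exactly 3.

3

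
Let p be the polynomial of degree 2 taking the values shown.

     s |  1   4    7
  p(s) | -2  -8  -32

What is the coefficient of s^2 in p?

-1

Write p(s) = as^2 + bs + c. Substituting each data point gives a linear system:
  a + b + c = -2
  16a + 4b + c = -8
  49a + 7b + c = -32
Solving the system yields a = -1, b = 3, c = -4.
So p(s) = -s² + 3s - 4.
The leading coefficient is -1.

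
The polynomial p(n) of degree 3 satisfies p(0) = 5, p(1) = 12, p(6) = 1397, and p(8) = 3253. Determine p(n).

Using the Lagrange interpolation formula with nodes 0, 1, 6, 8:
  L_0(n) = (n - 1)(n - 6)(n - 8) / -48
  L_1(n) = n(n - 6)(n - 8) / 35
  L_2(n) = n(n - 1)(n - 8) / -60
  L_3(n) = n(n - 1)(n - 6) / 112
Then p(n) = 5·L_0(n) + 12·L_1(n) + 1397·L_2(n) + 3253·L_3(n).
Expanding and collecting terms gives p(n) = 6n^3 + 3n^2 - 2n + 5.
Check: p(6) = 1397. ✓

p(n) = 6n^3 + 3n^2 - 2n + 5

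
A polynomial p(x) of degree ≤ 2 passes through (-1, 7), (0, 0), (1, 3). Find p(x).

Write p(x) = ax^2 + bx + c. Substituting each data point gives a linear system:
  a - b + c = 7
  c = 0
  a + b + c = 3
Solving the system yields a = 5, b = -2, c = 0.
So p(x) = 5x^2 - 2x.
Check: p(1) = 3. ✓

p(x) = 5x^2 - 2x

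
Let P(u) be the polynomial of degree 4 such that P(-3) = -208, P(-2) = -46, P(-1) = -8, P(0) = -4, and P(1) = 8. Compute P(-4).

Write P(u) = au^4 + bu^3 + cu^2 + du + e. Substituting each data point gives a linear system:
  81a - 27b + 9c - 3d + e = -208
  16a - 8b + 4c - 2d + e = -46
  a - b + c - d + e = -8
  e = -4
  a + b + c + d + e = 8
Solving the system yields a = -2, b = 3, c = 6, d = 5, e = -4.
So P(u) = -2u^4 + 3u^3 + 6u^2 + 5u - 4.
Then P(-4) = -632.

-632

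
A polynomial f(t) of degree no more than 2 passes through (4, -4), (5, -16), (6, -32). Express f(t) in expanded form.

f(t) = -2t^2 + 6t + 4

Write f(t) = at^2 + bt + c. Substituting each data point gives a linear system:
  16a + 4b + c = -4
  25a + 5b + c = -16
  36a + 6b + c = -32
Solving the system yields a = -2, b = 6, c = 4.
So f(t) = -2t^2 + 6t + 4.
Check: f(5) = -16. ✓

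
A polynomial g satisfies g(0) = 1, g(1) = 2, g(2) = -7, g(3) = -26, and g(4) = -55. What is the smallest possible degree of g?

Forward differences of the values at x = 0, 1, 2, 3, 4:
  g  : 1  2  -7  -26  -55
  Δ  : 1  -9  -19  -29
  Δ^2: -10  -10  -10
  Δ^3: 0  0
  Δ^4: 0
The second differences are constant (-10) and nonzero, while all higher differences vanish, so the minimal degree is 2.

2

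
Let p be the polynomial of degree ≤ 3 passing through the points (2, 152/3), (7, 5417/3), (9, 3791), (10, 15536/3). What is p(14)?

Write p(n) = an^3 + bn^2 + cn + d. Substituting each data point gives a linear system:
  8a + 4b + 2c + d = 152/3
  343a + 49b + 7c + d = 5417/3
  729a + 81b + 9c + d = 3791
  1000a + 100b + 10c + d = 15536/3
Solving the system yields a = 5, b = 5/3, c = 1, d = 2.
So p(n) = 5n^3 + (5/3)n^2 + n + 2.
Then p(14) = 42188/3.

42188/3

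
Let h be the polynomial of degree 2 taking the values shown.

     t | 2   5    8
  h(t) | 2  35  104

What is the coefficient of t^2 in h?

Write h(t) = at^2 + bt + c. Substituting each data point gives a linear system:
  4a + 2b + c = 2
  25a + 5b + c = 35
  64a + 8b + c = 104
Solving the system yields a = 2, b = -3, c = 0.
So h(t) = 2t^2 - 3t.
The leading coefficient is 2.

2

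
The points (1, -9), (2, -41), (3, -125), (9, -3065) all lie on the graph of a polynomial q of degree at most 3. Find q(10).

Using the Lagrange interpolation formula with nodes 1, 2, 3, 9:
  L_0(u) = (u - 2)(u - 3)(u - 9) / -16
  L_1(u) = (u - 1)(u - 3)(u - 9) / 7
  L_2(u) = (u - 1)(u - 2)(u - 9) / -12
  L_3(u) = (u - 1)(u - 2)(u - 3) / 336
Then q(u) = -9·L_0(u) - 41·L_1(u) - 125·L_2(u) - 3065·L_3(u).
Expanding and collecting terms gives q(u) = -4u³ - 2u² + 2u - 5.
Evaluating at u = 10: q(10) = -4185.

-4185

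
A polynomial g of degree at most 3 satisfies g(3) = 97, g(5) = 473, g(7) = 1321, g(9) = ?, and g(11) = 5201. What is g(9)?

On equispaced nodes a degree-3 polynomial has vanishing fourth forward difference, so
  g(3) - 4·g(5) + 6·g(7) - 4·g(9) + g(11) = 0.
Substituting the known values and solving for g(9):
  -4·g(9) = -11332
  g(9) = 2833.

2833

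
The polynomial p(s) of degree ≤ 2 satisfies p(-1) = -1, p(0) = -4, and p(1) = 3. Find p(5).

Write p(s) = as^2 + bs + c. Substituting each data point gives a linear system:
  a - b + c = -1
  c = -4
  a + b + c = 3
Solving the system yields a = 5, b = 2, c = -4.
So p(s) = 5s^2 + 2s - 4.
Then p(5) = 131.

131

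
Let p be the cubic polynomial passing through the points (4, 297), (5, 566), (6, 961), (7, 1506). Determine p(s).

Using the Lagrange interpolation formula with nodes 4, 5, 6, 7:
  L_0(s) = (s - 5)(s - 6)(s - 7) / -6
  L_1(s) = (s - 4)(s - 6)(s - 7) / 2
  L_2(s) = (s - 4)(s - 5)(s - 7) / -2
  L_3(s) = (s - 4)(s - 5)(s - 6) / 6
Then p(s) = 297·L_0(s) + 566·L_1(s) + 961·L_2(s) + 1506·L_3(s).
Expanding and collecting terms gives p(s) = 4s^3 + 3s^2 - 2s + 1.
Check: p(4) = 297. ✓

p(s) = 4s^3 + 3s^2 - 2s + 1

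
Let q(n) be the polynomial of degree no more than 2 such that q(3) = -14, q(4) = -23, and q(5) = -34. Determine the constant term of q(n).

Write q(n) = an^2 + bn + c. Substituting each data point gives a linear system:
  9a + 3b + c = -14
  16a + 4b + c = -23
  25a + 5b + c = -34
Solving the system yields a = -1, b = -2, c = 1.
So q(n) = -n^2 - 2n + 1.
The constant term is 1.

1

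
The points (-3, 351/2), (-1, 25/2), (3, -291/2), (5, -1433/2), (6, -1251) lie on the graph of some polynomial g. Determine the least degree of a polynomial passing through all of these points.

Divided differences on the nodes -3, -1, 3, 5, 6:
  order 0: 351/2  25/2  -291/2  -1433/2  -1251
  order 1: -163/2  -79/2  -571/2  -1069/2
  order 2: 7  -41  -83
  order 3: -6  -6
  order 4: 0
The order-3 divided differences are all -6 (nonzero) and every higher order vanishes, so the data lies on a polynomial of degree exactly 3.

3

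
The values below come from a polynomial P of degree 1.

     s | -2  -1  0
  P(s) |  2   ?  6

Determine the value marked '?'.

4

The 2 known points determine the degree-1 polynomial uniquely.
Write P(s) = as + b. Substituting each data point gives a linear system:
  -2a + b = 2
  b = 6
Solving the system yields a = 2, b = 6.
So P(s) = 2s + 6.
Then P(-1) = 4.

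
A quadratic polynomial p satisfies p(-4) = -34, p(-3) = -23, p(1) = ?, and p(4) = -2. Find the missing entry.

1

The 3 known points determine the degree-2 polynomial uniquely.
Write p(s) = as^2 + bs + c. Substituting each data point gives a linear system:
  16a - 4b + c = -34
  9a - 3b + c = -23
  16a + 4b + c = -2
Solving the system yields a = -1, b = 4, c = -2.
So p(s) = -s^2 + 4s - 2.
Then p(1) = 1.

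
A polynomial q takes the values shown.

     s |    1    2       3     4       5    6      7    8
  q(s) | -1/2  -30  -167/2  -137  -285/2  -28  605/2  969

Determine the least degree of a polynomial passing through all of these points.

4

Forward differences of the values at s = 1, 2, 3, 4, 5, 6, 7, 8:
  q  : -1/2  -30  -167/2  -137  -285/2  -28  605/2  969
  Δ  : -59/2  -107/2  -107/2  -11/2  229/2  661/2  1333/2
  Δ^2: -24  0  48  120  216  336
  Δ^3: 24  48  72  96  120
  Δ^4: 24  24  24  24
  Δ^5: 0  0  0
  Δ^6: 0  0
  Δ^7: 0
The fourth differences are constant (24) and nonzero, while all higher differences vanish, so the minimal degree is 4.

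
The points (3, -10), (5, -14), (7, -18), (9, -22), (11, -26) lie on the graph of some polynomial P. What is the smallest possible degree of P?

1

Forward differences of the values at s = 3, 5, 7, 9, 11:
  P  : -10  -14  -18  -22  -26
  Δ  : -4  -4  -4  -4
  Δ^2: 0  0  0
  Δ^3: 0  0
  Δ^4: 0
The first differences are constant (-4) and nonzero, while all higher differences vanish, so the minimal degree is 1.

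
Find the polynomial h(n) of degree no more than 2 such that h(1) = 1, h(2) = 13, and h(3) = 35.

h(n) = 5n^2 - 3n - 1

Write h(n) = an^2 + bn + c. Substituting each data point gives a linear system:
  a + b + c = 1
  4a + 2b + c = 13
  9a + 3b + c = 35
Solving the system yields a = 5, b = -3, c = -1.
So h(n) = 5n^2 - 3n - 1.
Check: h(3) = 35. ✓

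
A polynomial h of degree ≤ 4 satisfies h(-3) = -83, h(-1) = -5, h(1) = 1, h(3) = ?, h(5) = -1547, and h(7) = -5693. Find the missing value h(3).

-209

On equispaced nodes a degree-4 polynomial has vanishing fifth forward difference, so
  - h(-3) + 5·h(-1) - 10·h(1) + 10·h(3) - 5·h(5) + h(7) = 0.
Substituting the known values and solving for h(3):
  10·h(3) = -2090
  h(3) = -209.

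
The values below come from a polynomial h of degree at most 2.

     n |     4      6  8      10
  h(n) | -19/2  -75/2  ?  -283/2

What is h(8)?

-163/2

On equispaced nodes a degree-2 polynomial has vanishing third forward difference, so
  - h(4) + 3·h(6) - 3·h(8) + h(10) = 0.
Substituting the known values and solving for h(8):
  -3·h(8) = 489/2
  h(8) = -163/2.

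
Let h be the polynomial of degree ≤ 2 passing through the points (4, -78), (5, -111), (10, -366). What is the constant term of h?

Write h(n) = an^2 + bn + c. Substituting each data point gives a linear system:
  16a + 4b + c = -78
  25a + 5b + c = -111
  100a + 10b + c = -366
Solving the system yields a = -3, b = -6, c = -6.
So h(n) = -3n^2 - 6n - 6.
The constant term is -6.

-6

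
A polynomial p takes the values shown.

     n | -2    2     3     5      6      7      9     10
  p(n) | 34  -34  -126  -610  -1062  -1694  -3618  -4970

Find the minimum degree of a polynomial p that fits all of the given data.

Divided differences on the nodes -2, 2, 3, 5, 6, 7, 9, 10:
  order 0: 34  -34  -126  -610  -1062  -1694  -3618  -4970
  order 1: -17  -92  -242  -452  -632  -962  -1352
  order 2: -15  -50  -70  -90  -110  -130
  order 3: -5  -5  -5  -5  -5
  order 4: 0  0  0  0
  order 5: 0  0  0
  order 6: 0  0
  order 7: 0
The order-3 divided differences are all -5 (nonzero) and every higher order vanishes, so the data lies on a polynomial of degree exactly 3.

3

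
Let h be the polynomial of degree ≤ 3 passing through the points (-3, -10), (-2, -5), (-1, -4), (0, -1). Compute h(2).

35

Using the Lagrange interpolation formula with nodes -3, -2, -1, 0:
  L_0(s) = (s + 2)(s + 1)s / -6
  L_1(s) = (s + 3)(s + 1)s / 2
  L_2(s) = (s + 3)(s + 2)s / -2
  L_3(s) = (s + 3)(s + 2)(s + 1) / 6
Then h(s) = -10·L_0(s) - 5·L_1(s) - 4·L_2(s) - 1·L_3(s).
Expanding and collecting terms gives h(s) = s^3 + 4s^2 + 6s - 1.
Evaluating at s = 2: h(2) = 35.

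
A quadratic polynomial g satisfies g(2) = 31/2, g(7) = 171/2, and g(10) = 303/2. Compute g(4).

Using the Lagrange interpolation formula with nodes 2, 7, 10:
  L_0(x) = (x - 7)(x - 10) / 40
  L_1(x) = (x - 2)(x - 10) / -15
  L_2(x) = (x - 2)(x - 7) / 24
Then g(x) = 31/2·L_0(x) + 171/2·L_1(x) + 303/2·L_2(x).
Expanding and collecting terms gives g(x) = x² + 5x + 3/2.
Evaluating at x = 4: g(4) = 75/2.

75/2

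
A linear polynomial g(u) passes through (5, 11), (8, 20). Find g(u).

Write g(u) = au + b. Substituting each data point gives a linear system:
  5a + b = 11
  8a + b = 20
Solving the system yields a = 3, b = -4.
So g(u) = 3u - 4.
Check: g(5) = 11. ✓

g(u) = 3u - 4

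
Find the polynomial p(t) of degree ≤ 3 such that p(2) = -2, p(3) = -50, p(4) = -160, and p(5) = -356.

p(t) = -4t^3 + 5t^2 + 3t + 4

Write p(t) = at^3 + bt^2 + ct + d. Substituting each data point gives a linear system:
  8a + 4b + 2c + d = -2
  27a + 9b + 3c + d = -50
  64a + 16b + 4c + d = -160
  125a + 25b + 5c + d = -356
Solving the system yields a = -4, b = 5, c = 3, d = 4.
So p(t) = -4t³ + 5t² + 3t + 4.
Check: p(3) = -50. ✓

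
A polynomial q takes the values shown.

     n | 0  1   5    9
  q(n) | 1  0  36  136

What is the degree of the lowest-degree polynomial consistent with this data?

2

Divided differences on the nodes 0, 1, 5, 9:
  order 0: 1  0  36  136
  order 1: -1  9  25
  order 2: 2  2
  order 3: 0
The order-2 divided differences are all 2 (nonzero) and every higher order vanishes, so the data lies on a polynomial of degree exactly 2.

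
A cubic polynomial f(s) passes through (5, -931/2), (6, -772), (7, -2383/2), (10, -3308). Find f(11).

-8719/2

Write f(s) = as^3 + bs^2 + cs + d. Substituting each data point gives a linear system:
  125a + 25b + 5c + d = -931/2
  216a + 36b + 6c + d = -772
  343a + 49b + 7c + d = -2383/2
  1000a + 100b + 10c + d = -3308
Solving the system yields a = -3, b = -5/2, c = -6, d = 2.
So f(s) = -3s^3 - (5/2)s^2 - 6s + 2.
Then f(11) = -8719/2.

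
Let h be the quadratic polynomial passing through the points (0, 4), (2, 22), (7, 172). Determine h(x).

h(x) = 3x^2 + 3x + 4

Write h(x) = ax^2 + bx + c. Substituting each data point gives a linear system:
  c = 4
  4a + 2b + c = 22
  49a + 7b + c = 172
Solving the system yields a = 3, b = 3, c = 4.
So h(x) = 3x^2 + 3x + 4.
Check: h(7) = 172. ✓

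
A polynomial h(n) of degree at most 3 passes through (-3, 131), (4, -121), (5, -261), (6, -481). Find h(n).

h(n) = -3n^3 + 5n^2 - 2n - 1

Write h(n) = an^3 + bn^2 + cn + d. Substituting each data point gives a linear system:
  -27a + 9b - 3c + d = 131
  64a + 16b + 4c + d = -121
  125a + 25b + 5c + d = -261
  216a + 36b + 6c + d = -481
Solving the system yields a = -3, b = 5, c = -2, d = -1.
So h(n) = -3n³ + 5n² - 2n - 1.
Check: h(-3) = 131. ✓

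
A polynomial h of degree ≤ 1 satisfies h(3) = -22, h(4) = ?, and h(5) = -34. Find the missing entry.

The 2 known points determine the degree-1 polynomial uniquely.
Write h(x) = ax + b. Substituting each data point gives a linear system:
  3a + b = -22
  5a + b = -34
Solving the system yields a = -6, b = -4.
So h(x) = -6x - 4.
Then h(4) = -28.

-28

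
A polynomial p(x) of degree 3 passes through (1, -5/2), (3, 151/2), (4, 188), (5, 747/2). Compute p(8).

Write p(x) = ax^3 + bx^2 + cx + d. Substituting each data point gives a linear system:
  a + b + c + d = -5/2
  27a + 9b + 3c + d = 151/2
  64a + 16b + 4c + d = 188
  125a + 25b + 5c + d = 747/2
Solving the system yields a = 3, b = 1/2, c = -2, d = -4.
So p(x) = 3x^3 + (1/2)x^2 - 2x - 4.
Then p(8) = 1548.

1548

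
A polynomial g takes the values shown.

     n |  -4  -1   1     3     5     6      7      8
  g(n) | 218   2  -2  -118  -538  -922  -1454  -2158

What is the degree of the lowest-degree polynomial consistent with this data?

3

Divided differences on the nodes -4, -1, 1, 3, 5, 6, 7, 8:
  order 0: 218  2  -2  -118  -538  -922  -1454  -2158
  order 1: -72  -2  -58  -210  -384  -532  -704
  order 2: 14  -14  -38  -58  -74  -86
  order 3: -4  -4  -4  -4  -4
  order 4: 0  0  0  0
  order 5: 0  0  0
  order 6: 0  0
  order 7: 0
The order-3 divided differences are all -4 (nonzero) and every higher order vanishes, so the data lies on a polynomial of degree exactly 3.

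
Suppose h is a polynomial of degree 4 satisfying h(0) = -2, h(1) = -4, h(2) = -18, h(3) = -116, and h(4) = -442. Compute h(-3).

-428

Using the Lagrange interpolation formula with nodes 0, 1, 2, 3, 4:
  L_0(u) = (u - 1)(u - 2)(u - 3)(u - 4) / 24
  L_1(u) = u(u - 2)(u - 3)(u - 4) / -6
  L_2(u) = u(u - 1)(u - 3)(u - 4) / 4
  L_3(u) = u(u - 1)(u - 2)(u - 4) / -6
  L_4(u) = u(u - 1)(u - 2)(u - 3) / 24
Then h(u) = -2·L_0(u) - 4·L_1(u) - 18·L_2(u) - 116·L_3(u) - 442·L_4(u).
Expanding and collecting terms gives h(u) = -3u^4 + 6u^3 - 3u^2 - 2u - 2.
Evaluating at u = -3: h(-3) = -428.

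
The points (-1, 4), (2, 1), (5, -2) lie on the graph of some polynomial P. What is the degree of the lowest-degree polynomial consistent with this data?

1

Forward differences of the values at x = -1, 2, 5:
  P  : 4  1  -2
  Δ  : -3  -3
  Δ^2: 0
The first differences are constant (-3) and nonzero, while all higher differences vanish, so the minimal degree is 1.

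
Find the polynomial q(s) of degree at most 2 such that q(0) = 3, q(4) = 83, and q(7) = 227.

q(s) = 4s^2 + 4s + 3

Write q(s) = as^2 + bs + c. Substituting each data point gives a linear system:
  c = 3
  16a + 4b + c = 83
  49a + 7b + c = 227
Solving the system yields a = 4, b = 4, c = 3.
So q(s) = 4s^2 + 4s + 3.
Check: q(4) = 83. ✓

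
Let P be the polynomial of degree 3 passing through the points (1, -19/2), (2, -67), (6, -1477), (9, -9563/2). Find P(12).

-11092

Write P(t) = at^3 + bt^2 + ct + d. Substituting each data point gives a linear system:
  a + b + c + d = -19/2
  8a + 4b + 2c + d = -67
  216a + 36b + 6c + d = -1477
  729a + 81b + 9c + d = -9563/2
Solving the system yields a = -6, b = -5, c = -1/2, d = 2.
So P(t) = -6t^3 - 5t^2 - (1/2)t + 2.
Then P(12) = -11092.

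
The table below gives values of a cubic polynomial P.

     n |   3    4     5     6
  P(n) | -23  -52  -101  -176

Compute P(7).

Using the Lagrange interpolation formula with nodes 3, 4, 5, 6:
  L_0(n) = (n - 4)(n - 5)(n - 6) / -6
  L_1(n) = (n - 3)(n - 5)(n - 6) / 2
  L_2(n) = (n - 3)(n - 4)(n - 6) / -2
  L_3(n) = (n - 3)(n - 4)(n - 5) / 6
Then P(n) = -23·L_0(n) - 52·L_1(n) - 101·L_2(n) - 176·L_3(n).
Expanding and collecting terms gives P(n) = -n^3 + 2n^2 - 6n + 4.
Evaluating at n = 7: P(7) = -283.

-283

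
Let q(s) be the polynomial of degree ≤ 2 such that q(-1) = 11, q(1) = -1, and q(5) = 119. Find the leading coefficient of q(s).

6

Write q(s) = as^2 + bs + c. Substituting each data point gives a linear system:
  a - b + c = 11
  a + b + c = -1
  25a + 5b + c = 119
Solving the system yields a = 6, b = -6, c = -1.
So q(s) = 6s^2 - 6s - 1.
The leading coefficient is 6.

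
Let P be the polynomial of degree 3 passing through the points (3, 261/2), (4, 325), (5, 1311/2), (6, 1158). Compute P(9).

Using the Lagrange interpolation formula with nodes 3, 4, 5, 6:
  L_0(x) = (x - 4)(x - 5)(x - 6) / -6
  L_1(x) = (x - 3)(x - 5)(x - 6) / 2
  L_2(x) = (x - 3)(x - 4)(x - 6) / -2
  L_3(x) = (x - 3)(x - 4)(x - 5) / 6
Then P(x) = 261/2·L_0(x) + 325·L_1(x) + 1311/2·L_2(x) + 1158·L_3(x).
Expanding and collecting terms gives P(x) = 6x³ - 4x² + (1/2)x + 3.
Evaluating at x = 9: P(9) = 8115/2.

8115/2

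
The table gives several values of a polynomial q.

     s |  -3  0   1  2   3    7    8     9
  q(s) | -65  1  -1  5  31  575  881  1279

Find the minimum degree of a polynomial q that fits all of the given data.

Divided differences on the nodes -3, 0, 1, 2, 3, 7, 8, 9:
  order 0: -65  1  -1  5  31  575  881  1279
  order 1: 22  -2  6  26  136  306  398
  order 2: -6  4  10  22  34  46
  order 3: 2  2  2  2  2
  order 4: 0  0  0  0
  order 5: 0  0  0
  order 6: 0  0
  order 7: 0
The order-3 divided differences are all 2 (nonzero) and every higher order vanishes, so the data lies on a polynomial of degree exactly 3.

3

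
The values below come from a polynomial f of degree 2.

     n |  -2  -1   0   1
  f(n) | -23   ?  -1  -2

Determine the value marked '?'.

On equispaced nodes a degree-2 polynomial has vanishing third forward difference, so
  - f(-2) + 3·f(-1) - 3·f(0) + f(1) = 0.
Substituting the known values and solving for f(-1):
  3·f(-1) = -24
  f(-1) = -8.

-8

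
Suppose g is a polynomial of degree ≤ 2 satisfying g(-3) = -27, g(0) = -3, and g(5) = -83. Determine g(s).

g(s) = -3s^2 - s - 3

Using the Lagrange interpolation formula with nodes -3, 0, 5:
  L_0(s) = s(s - 5) / 24
  L_1(s) = (s + 3)(s - 5) / -15
  L_2(s) = (s + 3)s / 40
Then g(s) = -27·L_0(s) - 3·L_1(s) - 83·L_2(s).
Expanding and collecting terms gives g(s) = -3s^2 - s - 3.
Check: g(-3) = -27. ✓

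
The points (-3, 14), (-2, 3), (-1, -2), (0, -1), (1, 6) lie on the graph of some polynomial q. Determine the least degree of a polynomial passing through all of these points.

Forward differences of the values at u = -3, -2, -1, 0, 1:
  q  : 14  3  -2  -1  6
  Δ  : -11  -5  1  7
  Δ^2: 6  6  6
  Δ^3: 0  0
  Δ^4: 0
The second differences are constant (6) and nonzero, while all higher differences vanish, so the minimal degree is 2.

2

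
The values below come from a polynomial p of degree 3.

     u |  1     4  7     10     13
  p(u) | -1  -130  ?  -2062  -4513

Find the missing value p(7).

The 4 known points determine the degree-3 polynomial uniquely.
Write p(u) = au^3 + bu^2 + cu + d. Substituting each data point gives a linear system:
  a + b + c + d = -1
  64a + 16b + 4c + d = -130
  1000a + 100b + 10c + d = -2062
  2197a + 169b + 13c + d = -4513
Solving the system yields a = -2, b = -1, c = 4, d = -2.
So p(u) = -2u^3 - u^2 + 4u - 2.
Then p(7) = -709.

-709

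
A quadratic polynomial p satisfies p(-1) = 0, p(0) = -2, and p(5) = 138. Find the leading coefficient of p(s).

Write p(s) = as^2 + bs + c. Substituting each data point gives a linear system:
  a - b + c = 0
  c = -2
  25a + 5b + c = 138
Solving the system yields a = 5, b = 3, c = -2.
So p(s) = 5s² + 3s - 2.
The leading coefficient is 5.

5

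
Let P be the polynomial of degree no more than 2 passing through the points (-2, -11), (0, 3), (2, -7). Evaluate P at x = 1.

1

Write P(x) = ax^2 + bx + c. Substituting each data point gives a linear system:
  4a - 2b + c = -11
  c = 3
  4a + 2b + c = -7
Solving the system yields a = -3, b = 1, c = 3.
So P(x) = -3x^2 + x + 3.
Then P(1) = 1.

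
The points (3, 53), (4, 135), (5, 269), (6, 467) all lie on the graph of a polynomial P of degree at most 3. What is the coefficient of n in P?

Write P(n) = an^3 + bn^2 + cn + d. Substituting each data point gives a linear system:
  27a + 9b + 3c + d = 53
  64a + 16b + 4c + d = 135
  125a + 25b + 5c + d = 269
  216a + 36b + 6c + d = 467
Solving the system yields a = 2, b = 2, c = -6, d = -1.
So P(n) = 2n^3 + 2n^2 - 6n - 1.
The coefficient of n is -6.

-6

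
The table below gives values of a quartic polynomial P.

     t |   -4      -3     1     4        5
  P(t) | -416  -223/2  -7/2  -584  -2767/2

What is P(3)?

Write P(t) = at^4 + bt^3 + ct^2 + dt + e. Substituting each data point gives a linear system:
  256a - 64b + 16c - 4d + e = -416
  81a - 27b + 9c - 3d + e = -223/2
  a + b + c + d + e = -7/2
  256a + 64b + 16c + 4d + e = -584
  625a + 125b + 25c + 5d + e = -2767/2
Solving the system yields a = -2, b = -1, c = 1/2, d = -5, e = 4.
So P(t) = -2t^4 - t^3 + (1/2)t^2 - 5t + 4.
Then P(3) = -391/2.

-391/2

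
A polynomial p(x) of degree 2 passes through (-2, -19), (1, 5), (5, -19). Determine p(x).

p(x) = -2x^2 + 6x + 1

Using the Lagrange interpolation formula with nodes -2, 1, 5:
  L_0(x) = (x - 1)(x - 5) / 21
  L_1(x) = (x + 2)(x - 5) / -12
  L_2(x) = (x + 2)(x - 1) / 28
Then p(x) = -19·L_0(x) + 5·L_1(x) - 19·L_2(x).
Expanding and collecting terms gives p(x) = -2x^2 + 6x + 1.
Check: p(1) = 5. ✓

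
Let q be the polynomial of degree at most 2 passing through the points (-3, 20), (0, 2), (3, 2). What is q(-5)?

Write q(x) = ax^2 + bx + c. Substituting each data point gives a linear system:
  9a - 3b + c = 20
  c = 2
  9a + 3b + c = 2
Solving the system yields a = 1, b = -3, c = 2.
So q(x) = x² - 3x + 2.
Then q(-5) = 42.

42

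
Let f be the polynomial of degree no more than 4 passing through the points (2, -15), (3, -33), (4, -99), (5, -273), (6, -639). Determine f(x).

f(x) = -x^4 + 4x^3 - 5x^2 - 4x - 3

Write f(x) = ax^4 + bx^3 + cx^2 + dx + e. Substituting each data point gives a linear system:
  16a + 8b + 4c + 2d + e = -15
  81a + 27b + 9c + 3d + e = -33
  256a + 64b + 16c + 4d + e = -99
  625a + 125b + 25c + 5d + e = -273
  1296a + 216b + 36c + 6d + e = -639
Solving the system yields a = -1, b = 4, c = -5, d = -4, e = -3.
So f(x) = -x^4 + 4x^3 - 5x^2 - 4x - 3.
Check: f(5) = -273. ✓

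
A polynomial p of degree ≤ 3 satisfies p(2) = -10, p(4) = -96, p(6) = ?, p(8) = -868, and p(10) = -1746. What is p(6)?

The 4 known points determine the degree-3 polynomial uniquely.
Write p(s) = as^3 + bs^2 + cs + d. Substituting each data point gives a linear system:
  8a + 4b + 2c + d = -10
  64a + 16b + 4c + d = -96
  512a + 64b + 8c + d = -868
  1000a + 100b + 10c + d = -1746
Solving the system yields a = -2, b = 3, c = -5, d = 4.
So p(s) = -2s³ + 3s² - 5s + 4.
Then p(6) = -350.

-350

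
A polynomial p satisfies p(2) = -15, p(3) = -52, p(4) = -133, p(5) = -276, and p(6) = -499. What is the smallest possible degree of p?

Forward differences of the values at x = 2, 3, 4, 5, 6:
  p  : -15  -52  -133  -276  -499
  Δ  : -37  -81  -143  -223
  Δ^2: -44  -62  -80
  Δ^3: -18  -18
  Δ^4: 0
The third differences are constant (-18) and nonzero, while all higher differences vanish, so the minimal degree is 3.

3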